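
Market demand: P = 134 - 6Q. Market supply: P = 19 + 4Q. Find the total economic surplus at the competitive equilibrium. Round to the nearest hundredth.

661.25

Equilibrium: 134 - 6Q = 19 + 4Q, so Q* = 11.5 and P* = 65.
Total surplus is the full triangle between the curves from 0 to Q*: (1/2)(11.5)(134 - 19) = 661.25.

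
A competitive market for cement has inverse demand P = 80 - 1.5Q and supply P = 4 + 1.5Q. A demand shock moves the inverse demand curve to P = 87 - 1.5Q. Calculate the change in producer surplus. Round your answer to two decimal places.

92.75

Initial equilibrium: Q_0 = 25.3333, P_0 = 42; CS_0 = (1/2)(25.3333)(38) = 481.3333, PS_0 = (1/2)(25.3333)(38) = 481.3333.
New equilibrium: 87 - 1.5Q = 4 + 1.5Q gives Q_1 = 27.6667, P_1 = 45.5; CS_1 = 574.0833, PS_1 = 574.0833.
Change in producer surplus = 574.0833 - 481.3333 = 92.75.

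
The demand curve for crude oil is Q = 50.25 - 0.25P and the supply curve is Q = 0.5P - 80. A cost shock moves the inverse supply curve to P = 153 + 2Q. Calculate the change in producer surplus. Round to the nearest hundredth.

Rewriting demand in inverse form: P = 201 - 4Q.
Rewriting supply in inverse form: P = 160 + 2Q.
Initial equilibrium: Q_0 = 6.8333, P_0 = 173.6667; CS_0 = (1/2)(6.8333)(27.3333) = 93.3889, PS_0 = (1/2)(6.8333)(13.6667) = 46.6944.
New equilibrium: 201 - 4Q = 153 + 2Q gives Q_1 = 8, P_1 = 169; CS_1 = 128, PS_1 = 64.
Change in producer surplus = 64 - 46.6944 = 17.3056.

17.31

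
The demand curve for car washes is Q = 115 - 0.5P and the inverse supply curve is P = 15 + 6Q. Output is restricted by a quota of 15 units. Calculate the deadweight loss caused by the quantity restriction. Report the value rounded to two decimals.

Rewriting demand in inverse form: P = 230 - 2Q.
Unrestricted equilibrium: Q* = (230 - 15)/(2 + 6) = 26.875.
At Q = 15 the demand price is 230 - 2(15) = 200 and the supply price is 15 + 6(15) = 105.
DWL = (1/2)(gap between curves at 15) x (Q* - 15) = (1/2)(95)(11.875) = 564.0625.

564.06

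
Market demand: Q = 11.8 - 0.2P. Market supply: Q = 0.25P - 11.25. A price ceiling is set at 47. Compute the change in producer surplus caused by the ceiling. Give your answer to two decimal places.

Rewriting demand in inverse form: P = 59 - 5Q.
Rewriting supply in inverse form: P = 45 + 4Q.
Free-market equilibrium: 59 - 5Q = 45 + 4Q gives Q* = 1.5556, P* = 51.2222.
At the ceiling price 47, quantity supplied is (47 - 45)/4 = 0.5; supply is the short side, so Q = 0.5 trades at P = 47.
PS goes from (1/2)(1.5556)(6.2222) = 4.8395 to 0.5 (computed as (47 - 45)(0.5) - (1/2)(4)(0.5)^2), a change of -4.3395.

-4.34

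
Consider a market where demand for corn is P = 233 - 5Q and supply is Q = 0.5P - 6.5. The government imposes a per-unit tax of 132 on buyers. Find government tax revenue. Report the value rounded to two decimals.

Rewriting supply in inverse form: P = 13 + 2Q.
Pre-tax equilibrium: 233 - 5Q = 13 + 2Q gives Q* = 31.4286, P* = 75.8571.
With the tax, buyers' net willingness to pay falls by 132: (233 - 132) - 5Q = 13 + 2Q, so Q_t = 12.5714. Buyers pay P_b = 170.1429; sellers receive P_s = P_b - 132 = 38.1429.
Tax revenue = t x Q_t = 132 x 12.5714 = 1659.4286.

1659.43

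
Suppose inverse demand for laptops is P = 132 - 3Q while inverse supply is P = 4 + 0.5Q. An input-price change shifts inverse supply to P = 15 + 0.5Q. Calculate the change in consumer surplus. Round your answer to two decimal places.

Initial equilibrium: Q_0 = 36.5714, P_0 = 22.2857; CS_0 = (1/2)(36.5714)(109.7143) = 2006.2041, PS_0 = (1/2)(36.5714)(18.2857) = 334.3673.
New equilibrium: 132 - 3Q = 15 + 0.5Q gives Q_1 = 33.4286, P_1 = 31.7143; CS_1 = 1676.2041, PS_1 = 279.3673.
Change in consumer surplus = 1676.2041 - 2006.2041 = -330.

-330.00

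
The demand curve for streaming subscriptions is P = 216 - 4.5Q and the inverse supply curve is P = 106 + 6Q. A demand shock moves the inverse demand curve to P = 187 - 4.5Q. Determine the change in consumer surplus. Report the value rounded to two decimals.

Initial equilibrium: Q_0 = 10.4762, P_0 = 168.8571; CS_0 = (1/2)(10.4762)(47.1429) = 246.9388, PS_0 = (1/2)(10.4762)(62.8571) = 329.2517.
New equilibrium: 187 - 4.5Q = 106 + 6Q gives Q_1 = 7.7143, P_1 = 152.2857; CS_1 = 133.898, PS_1 = 178.5306.
Change in consumer surplus = 133.898 - 246.9388 = -113.0408.

-113.04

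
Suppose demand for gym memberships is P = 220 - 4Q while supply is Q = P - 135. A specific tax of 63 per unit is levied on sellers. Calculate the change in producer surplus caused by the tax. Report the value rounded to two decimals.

Rewriting supply in inverse form: P = 135 + Q.
Without the tax, 220 - 4Q = 135 + Q so Q* = 17 and P* = 152.
With the tax, sellers need 63 more per unit: 220 - 4Q = 135 + Q + 63, so Q_t = 4.4. Buyers pay P_b = 202.4; sellers receive P_s = P_b - 63 = 139.4.
Producers lose the trapezoid between P_s and P* out to Q_t plus the triangle from Q_t to Q*: change in PS = 9.68 - 144.5 = -134.82.

-134.82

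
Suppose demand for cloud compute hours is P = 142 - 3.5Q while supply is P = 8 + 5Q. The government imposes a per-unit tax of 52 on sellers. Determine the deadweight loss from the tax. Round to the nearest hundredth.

Pre-tax equilibrium: 142 - 3.5Q = 8 + 5Q gives Q* = 15.7647, P* = 86.8235.
A tax on sellers shifts supply up by 52: 142 - 3.5Q = 8 + 5Q + 52, so Q_t = 9.6471. Buyers pay P_b = 108.2353; sellers receive P_s = P_b - 52 = 56.2353.
The welfare triangle lost has base Q* - Q_t = 6.1176 and height t = 52, so DWL = (1/2)(6.1176)(52) = 159.0588.

159.06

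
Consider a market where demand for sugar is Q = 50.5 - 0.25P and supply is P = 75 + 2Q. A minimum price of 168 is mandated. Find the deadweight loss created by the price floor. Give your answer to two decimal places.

Rewriting demand in inverse form: P = 202 - 4Q.
Free-market equilibrium: 202 - 4Q = 75 + 2Q gives Q* = 21.1667, P* = 117.3333.
At P = 168, buyers demand (202 - 168)/4 = 8.5 while sellers would supply more, so the quantity traded is 8.5 at price 168.
The lost-trades triangle has base Q* - 8.5 = 12.6667 and height equal to the gap between the curves at Q = 8.5, which is 168 - 92 = 76. DWL = (1/2)(12.6667)(76) = 481.3333.

481.33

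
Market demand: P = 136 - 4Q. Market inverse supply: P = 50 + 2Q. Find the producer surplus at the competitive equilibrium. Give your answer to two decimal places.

Set 136 - 4Q = 50 + 2Q, which gives 86 = 6Q, so Q* = 14.3333 and P* = 136 - 4(14.3333) = 78.6667.
Producer surplus is the triangle above supply below P*: (1/2)(14.3333)(78.6667 - 50) = (1/2)(14.3333)(28.6667) = 205.4444.

205.44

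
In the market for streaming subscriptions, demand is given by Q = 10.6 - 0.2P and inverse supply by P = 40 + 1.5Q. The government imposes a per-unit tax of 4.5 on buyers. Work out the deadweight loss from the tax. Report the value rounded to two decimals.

Rewriting demand in inverse form: P = 53 - 5Q.
Pre-tax equilibrium: 53 - 5Q = 40 + 1.5Q gives Q* = 2, P* = 43.
A tax on buyers shifts demand down by 4.5: (53 - 4.5) - 5Q = 40 + 1.5Q, so Q_t = 1.3077. Buyers pay P_b = 46.4615; sellers receive P_s = P_b - 4.5 = 41.9615.
Deadweight loss is the triangle between the curves from Q_t to Q*: (1/2)(2 - 1.3077)(4.5) = 1.5577.

1.56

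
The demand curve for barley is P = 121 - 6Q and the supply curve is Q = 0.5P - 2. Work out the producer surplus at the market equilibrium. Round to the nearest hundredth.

213.89

Rewriting supply in inverse form: P = 4 + 2Q.
Equilibrium: 121 - 6Q = 4 + 2Q, so Q* = 14.625 and P* = 33.25.
Producer surplus is the triangle above supply below P*: (1/2)(14.625)(33.25 - 4) = (1/2)(14.625)(29.25) = 213.8906.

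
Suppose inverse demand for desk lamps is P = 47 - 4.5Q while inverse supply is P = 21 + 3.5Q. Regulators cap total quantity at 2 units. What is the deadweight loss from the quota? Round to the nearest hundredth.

Unrestricted equilibrium: Q* = (47 - 21)/(4.5 + 3.5) = 3.25.
At Q = 2 the demand price is 47 - 4.5(2) = 38 and the supply price is 21 + 3.5(2) = 28.
Deadweight loss is the triangle between the curves from 2 to 3.25: (1/2)(38 - 28)(3.25 - 2) = 6.25.

6.25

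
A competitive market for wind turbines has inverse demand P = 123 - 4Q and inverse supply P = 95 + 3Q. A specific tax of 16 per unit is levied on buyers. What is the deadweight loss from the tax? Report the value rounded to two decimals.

Without the tax, 123 - 4Q = 95 + 3Q so Q* = 4 and P* = 107.
A tax on buyers shifts demand down by 16: (123 - 16) - 4Q = 95 + 3Q, so Q_t = 1.7143. Buyers pay P_b = 116.1429; sellers receive P_s = P_b - 16 = 100.1429.
Deadweight loss is the triangle between the curves from Q_t to Q*: (1/2)(4 - 1.7143)(16) = 18.2857.

18.29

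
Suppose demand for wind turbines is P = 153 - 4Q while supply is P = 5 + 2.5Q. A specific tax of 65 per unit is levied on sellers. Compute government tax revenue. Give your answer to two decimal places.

Pre-tax equilibrium: 153 - 4Q = 5 + 2.5Q gives Q* = 22.7692, P* = 61.9231.
With the tax, sellers need 65 more per unit: 153 - 4Q = 5 + 2.5Q + 65, so Q_t = 12.7692. Buyers pay P_b = 101.9231; sellers receive P_s = P_b - 65 = 36.9231.
Tax revenue = t x Q_t = 65 x 12.7692 = 830.

830.00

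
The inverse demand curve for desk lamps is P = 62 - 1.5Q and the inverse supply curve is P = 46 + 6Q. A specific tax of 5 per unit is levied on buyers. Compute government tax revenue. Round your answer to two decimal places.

Without the tax, 62 - 1.5Q = 46 + 6Q so Q* = 2.1333 and P* = 58.8.
A tax on buyers shifts demand down by 5: (62 - 5) - 1.5Q = 46 + 6Q, so Q_t = 1.4667. Buyers pay P_b = 59.8; sellers receive P_s = P_b - 5 = 54.8.
Tax revenue = t x Q_t = 5 x 1.4667 = 7.3333.

7.33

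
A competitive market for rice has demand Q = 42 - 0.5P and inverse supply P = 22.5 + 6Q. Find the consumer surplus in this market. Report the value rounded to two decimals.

Rewriting demand in inverse form: P = 84 - 2Q.
Setting demand equal to supply, 61.5 = 8Q, so Q* = 7.6875 and P* = 68.625.
The demand choke price is 84, so CS = (1/2)(Q*)(84 - P*) = (1/2)(7.6875)(15.375) = 59.0977.

59.10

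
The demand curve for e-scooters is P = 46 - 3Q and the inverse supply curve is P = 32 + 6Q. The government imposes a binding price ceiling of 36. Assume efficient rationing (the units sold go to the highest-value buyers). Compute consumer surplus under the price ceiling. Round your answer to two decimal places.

6.00

Free-market equilibrium: 46 - 3Q = 32 + 6Q gives Q* = 1.5556, P* = 41.3333.
At the ceiling price 36, quantity supplied is (36 - 32)/6 = 0.6667; supply is the short side, so Q = 0.6667 trades at P = 36.
The demand price at Q = 0.6667 is 44. CS is the trapezoid between demand and 36 over [0, 0.6667]: (1/2)[(46 - 36) + (44 - 36)](0.6667) = 6.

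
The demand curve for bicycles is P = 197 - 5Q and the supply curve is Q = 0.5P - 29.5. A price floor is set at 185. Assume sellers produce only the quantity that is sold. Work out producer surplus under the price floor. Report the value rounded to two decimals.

Rewriting supply in inverse form: P = 59 + 2Q.
Free-market equilibrium: 197 - 5Q = 59 + 2Q gives Q* = 19.7143, P* = 98.4286.
At the floor price 185, quantity demanded is (197 - 185)/5 = 2.4; demand is the short side, so Q = 2.4 trades at P = 185.
The supply price at Q = 2.4 is 63.8. PS is the trapezoid between 185 and supply over [0, 2.4]: (1/2)[(185 - 59) + (185 - 63.8)](2.4) = 296.64.

296.64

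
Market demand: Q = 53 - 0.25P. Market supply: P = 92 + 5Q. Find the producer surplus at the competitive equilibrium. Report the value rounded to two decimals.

444.44

Rewriting demand in inverse form: P = 212 - 4Q.
Equilibrium: 212 - 4Q = 92 + 5Q, so Q* = 13.3333 and P* = 158.6667.
PS is the area between P* and the supply curve from 0 to Q*: (1/2)(13.3333)(66.6667) = 444.4444.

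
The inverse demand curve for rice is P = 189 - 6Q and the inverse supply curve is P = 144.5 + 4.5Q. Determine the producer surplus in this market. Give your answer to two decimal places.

40.41

Equilibrium: 189 - 6Q = 144.5 + 4.5Q, so Q* = 4.2381 and P* = 163.5714.
PS is the area between P* and the supply curve from 0 to Q*: (1/2)(4.2381)(19.0714) = 40.4133.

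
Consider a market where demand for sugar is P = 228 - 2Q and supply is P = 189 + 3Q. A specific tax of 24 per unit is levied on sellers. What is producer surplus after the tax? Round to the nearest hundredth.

13.50

Pre-tax equilibrium: 228 - 2Q = 189 + 3Q gives Q* = 7.8, P* = 212.4.
With the tax, sellers need 24 more per unit: 228 - 2Q = 189 + 3Q + 24, so Q_t = 3. Buyers pay P_b = 222; sellers receive P_s = P_b - 24 = 198.
Producer surplus is the triangle above supply below P_s: (1/2)(3)(198 - 189) = 13.5.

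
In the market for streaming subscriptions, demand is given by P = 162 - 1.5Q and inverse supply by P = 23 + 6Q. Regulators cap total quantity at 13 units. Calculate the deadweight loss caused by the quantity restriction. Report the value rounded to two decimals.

Without the quota, 162 - 1.5Q = 23 + 6Q gives Q* = 18.5333.
At Q = 13 the demand price is 162 - 1.5(13) = 142.5 and the supply price is 23 + 6(13) = 101.
DWL = (1/2)(gap between curves at 13) x (Q* - 13) = (1/2)(41.5)(5.5333) = 114.8167.

114.82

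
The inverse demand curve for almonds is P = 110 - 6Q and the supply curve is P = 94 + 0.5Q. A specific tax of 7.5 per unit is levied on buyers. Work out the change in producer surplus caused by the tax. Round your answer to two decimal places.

Pre-tax equilibrium: 110 - 6Q = 94 + 0.5Q gives Q* = 2.4615, P* = 95.2308.
With the tax, buyers' net willingness to pay falls by 7.5: (110 - 7.5) - 6Q = 94 + 0.5Q, so Q_t = 1.3077. Buyers pay P_b = 102.1538; sellers receive P_s = P_b - 7.5 = 94.6538.
PS falls from (1/2)(2.4615)(1.2308) = 1.5148 to (1/2)(1.3077)(0.6538) = 0.4275, a change of -1.0873.

-1.09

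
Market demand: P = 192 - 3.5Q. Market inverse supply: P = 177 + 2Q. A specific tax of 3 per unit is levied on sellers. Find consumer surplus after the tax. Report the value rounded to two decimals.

Without the tax, 192 - 3.5Q = 177 + 2Q so Q* = 2.7273 and P* = 182.4545.
A tax on sellers shifts supply up by 3: 192 - 3.5Q = 177 + 2Q + 3, so Q_t = 2.1818. Buyers pay P_b = 184.3636; sellers receive P_s = P_b - 3 = 181.3636.
CS = (1/2)(Q_t)(192 - P_b) = (1/2)(2.1818)(7.6364) = 8.3306.

8.33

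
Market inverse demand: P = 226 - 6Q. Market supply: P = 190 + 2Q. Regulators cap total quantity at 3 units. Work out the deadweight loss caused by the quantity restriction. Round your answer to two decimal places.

9.00

Without the quota, 226 - 6Q = 190 + 2Q gives Q* = 4.5.
At Q = 3 the demand price is 226 - 6(3) = 208 and the supply price is 190 + 2(3) = 196.
DWL = (1/2)(gap between curves at 3) x (Q* - 3) = (1/2)(12)(1.5) = 9.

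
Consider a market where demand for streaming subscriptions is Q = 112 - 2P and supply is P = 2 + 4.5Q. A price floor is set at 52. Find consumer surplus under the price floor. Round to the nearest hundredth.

16.00

Rewriting demand in inverse form: P = 56 - 0.5Q.
Free-market equilibrium: 56 - 0.5Q = 2 + 4.5Q gives Q* = 10.8, P* = 50.6.
At the floor price 52, quantity demanded is (56 - 52)/0.5 = 8; demand is the short side, so Q = 8 trades at P = 52.
CS is the triangle under demand above 52: (1/2)(8)(56 - 52) = 16.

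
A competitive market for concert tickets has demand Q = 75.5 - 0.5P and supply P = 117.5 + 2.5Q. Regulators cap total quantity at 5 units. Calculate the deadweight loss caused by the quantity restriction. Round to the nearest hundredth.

13.44

Rewriting demand in inverse form: P = 151 - 2Q.
Without the quota, 151 - 2Q = 117.5 + 2.5Q gives Q* = 7.4444.
At Q = 5 the demand price is 151 - 2(5) = 141 and the supply price is 117.5 + 2.5(5) = 130.
Deadweight loss is the triangle between the curves from 5 to 7.4444: (1/2)(141 - 130)(7.4444 - 5) = 13.4444.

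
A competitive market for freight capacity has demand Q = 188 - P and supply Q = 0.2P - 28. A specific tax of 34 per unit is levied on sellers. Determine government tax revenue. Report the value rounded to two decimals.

79.33

Rewriting demand in inverse form: P = 188 - Q.
Rewriting supply in inverse form: P = 140 + 5Q.
Without the tax, 188 - Q = 140 + 5Q so Q* = 8 and P* = 180.
A tax on sellers shifts supply up by 34: 188 - Q = 140 + 5Q + 34, so Q_t = 2.3333. Buyers pay P_b = 185.6667; sellers receive P_s = P_b - 34 = 151.6667.
Tax revenue = t x Q_t = 34 x 2.3333 = 79.3333.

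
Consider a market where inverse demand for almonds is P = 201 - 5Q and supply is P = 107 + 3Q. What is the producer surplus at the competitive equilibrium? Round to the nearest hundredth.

207.09

Set 201 - 5Q = 107 + 3Q, which gives 94 = 8Q, so Q* = 11.75 and P* = 201 - 5(11.75) = 142.25.
The supply curve's price intercept is 107, so PS = (1/2)(Q*)(P* - 107) = (1/2)(11.75)(35.25) = 207.0938.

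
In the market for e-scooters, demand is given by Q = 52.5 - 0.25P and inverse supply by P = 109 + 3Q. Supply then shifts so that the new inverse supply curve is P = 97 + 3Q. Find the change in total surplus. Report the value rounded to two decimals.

183.43

Rewriting demand in inverse form: P = 210 - 4Q.
Initial equilibrium: Q_0 = 14.4286, P_0 = 152.2857; CS_0 = (1/2)(14.4286)(57.7143) = 416.3673, PS_0 = (1/2)(14.4286)(43.2857) = 312.2755.
New equilibrium: 210 - 4Q = 97 + 3Q gives Q_1 = 16.1429, P_1 = 145.4286; CS_1 = 521.1837, PS_1 = 390.8878.
Change in total surplus = (521.1837 + 390.8878) - (416.3673 + 312.2755) = 183.4286.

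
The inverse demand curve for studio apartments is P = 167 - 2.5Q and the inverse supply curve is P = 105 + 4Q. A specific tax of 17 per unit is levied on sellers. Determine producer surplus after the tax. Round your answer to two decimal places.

95.86

Without the tax, 167 - 2.5Q = 105 + 4Q so Q* = 9.5385 and P* = 143.1538.
With the tax, sellers need 17 more per unit: 167 - 2.5Q = 105 + 4Q + 17, so Q_t = 6.9231. Buyers pay P_b = 149.6923; sellers receive P_s = P_b - 17 = 132.6923.
PS = (1/2)(Q_t)(P_s - 105) = (1/2)(6.9231)(27.6923) = 95.858.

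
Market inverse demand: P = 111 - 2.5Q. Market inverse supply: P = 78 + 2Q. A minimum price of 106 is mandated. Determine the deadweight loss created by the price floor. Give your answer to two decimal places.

Without the control, 111 - 2.5Q = 78 + 2Q so Q* = 7.3333 and P* = 92.6667.
At the floor price 106, quantity demanded is (111 - 106)/2.5 = 2; demand is the short side, so Q = 2 trades at P = 106.
At Q = 2 the demand price is 106 and the supply price is 82. Deadweight loss is the triangle between the curves from 2 to 7.3333: (1/2)(106 - 82)(7.3333 - 2) = 64.

64.00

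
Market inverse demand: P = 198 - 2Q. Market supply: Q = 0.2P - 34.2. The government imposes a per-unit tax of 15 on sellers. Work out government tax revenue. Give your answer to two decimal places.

25.71

Rewriting supply in inverse form: P = 171 + 5Q.
Without the tax, 198 - 2Q = 171 + 5Q so Q* = 3.8571 and P* = 190.2857.
With the tax, sellers need 15 more per unit: 198 - 2Q = 171 + 5Q + 15, so Q_t = 1.7143. Buyers pay P_b = 194.5714; sellers receive P_s = P_b - 15 = 179.5714.
Revenue is the tax times quantity traded: 15 x 1.7143 = 25.7143.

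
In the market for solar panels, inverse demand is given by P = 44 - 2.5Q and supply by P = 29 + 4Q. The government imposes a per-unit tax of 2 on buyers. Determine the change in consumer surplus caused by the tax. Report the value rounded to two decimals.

-1.66

Pre-tax equilibrium: 44 - 2.5Q = 29 + 4Q gives Q* = 2.3077, P* = 38.2308.
With the tax, buyers' net willingness to pay falls by 2: (44 - 2) - 2.5Q = 29 + 4Q, so Q_t = 2. Buyers pay P_b = 39; sellers receive P_s = P_b - 2 = 37.
Consumers lose the trapezoid between P* and P_b out to Q_t plus the triangle from Q_t to Q*: change in CS = 5 - 6.6568 = -1.6568.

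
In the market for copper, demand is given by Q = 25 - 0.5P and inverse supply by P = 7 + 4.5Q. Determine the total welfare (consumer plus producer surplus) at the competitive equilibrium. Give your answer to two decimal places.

Rewriting demand in inverse form: P = 50 - 2Q.
Setting demand equal to supply, 43 = 6.5Q, so Q* = 6.6154 and P* = 36.7692.
Total surplus is the full triangle between the curves from 0 to Q*: (1/2)(6.6154)(50 - 7) = 142.2308.

142.23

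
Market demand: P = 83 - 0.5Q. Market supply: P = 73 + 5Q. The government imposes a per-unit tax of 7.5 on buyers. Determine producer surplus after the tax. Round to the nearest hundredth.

Without the tax, 83 - 0.5Q = 73 + 5Q so Q* = 1.8182 and P* = 82.0909.
A tax on buyers shifts demand down by 7.5: (83 - 7.5) - 0.5Q = 73 + 5Q, so Q_t = 0.4545. Buyers pay P_b = 82.7727; sellers receive P_s = P_b - 7.5 = 75.2727.
PS = (1/2)(Q_t)(P_s - 73) = (1/2)(0.4545)(2.2727) = 0.5165.

0.52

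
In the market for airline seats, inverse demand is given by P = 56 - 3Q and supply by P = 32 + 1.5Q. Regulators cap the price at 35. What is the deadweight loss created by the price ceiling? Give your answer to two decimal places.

25.00

Free-market equilibrium: 56 - 3Q = 32 + 1.5Q gives Q* = 5.3333, P* = 40.
At the ceiling price 35, quantity supplied is (35 - 32)/1.5 = 2; supply is the short side, so Q = 2 trades at P = 35.
The lost-trades triangle has base Q* - 2 = 3.3333 and height equal to the gap between the curves at Q = 2, which is 50 - 35 = 15. DWL = (1/2)(3.3333)(15) = 25.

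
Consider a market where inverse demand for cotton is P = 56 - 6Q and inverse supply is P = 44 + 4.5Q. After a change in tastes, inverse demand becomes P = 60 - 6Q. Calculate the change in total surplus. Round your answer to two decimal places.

Initial equilibrium: Q_0 = 1.1429, P_0 = 49.1429; CS_0 = (1/2)(1.1429)(6.8571) = 3.9184, PS_0 = (1/2)(1.1429)(5.1429) = 2.9388.
New equilibrium: 60 - 6Q = 44 + 4.5Q gives Q_1 = 1.5238, P_1 = 50.8571; CS_1 = 6.966, PS_1 = 5.2245.
Change in total surplus = (6.966 + 5.2245) - (3.9184 + 2.9388) = 5.3333.

5.33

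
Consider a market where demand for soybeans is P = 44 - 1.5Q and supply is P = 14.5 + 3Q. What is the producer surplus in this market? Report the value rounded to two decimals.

Setting demand equal to supply, 29.5 = 4.5Q, so Q* = 6.5556 and P* = 34.1667.
The supply curve's price intercept is 14.5, so PS = (1/2)(Q*)(P* - 14.5) = (1/2)(6.5556)(19.6667) = 64.463.

64.46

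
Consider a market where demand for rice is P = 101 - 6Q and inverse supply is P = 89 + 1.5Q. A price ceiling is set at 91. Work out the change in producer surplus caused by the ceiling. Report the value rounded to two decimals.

Without the control, 101 - 6Q = 89 + 1.5Q so Q* = 1.6 and P* = 91.4.
At the ceiling price 91, quantity supplied is (91 - 89)/1.5 = 1.3333; supply is the short side, so Q = 1.3333 trades at P = 91.
PS goes from (1/2)(1.6)(2.4) = 1.92 to 1.3333 (computed as (91 - 89)(1.3333) - (1/2)(1.5)(1.3333)^2), a change of -0.5867.

-0.59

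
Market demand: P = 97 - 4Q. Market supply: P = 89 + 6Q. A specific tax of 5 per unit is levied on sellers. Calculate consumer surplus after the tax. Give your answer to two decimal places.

Pre-tax equilibrium: 97 - 4Q = 89 + 6Q gives Q* = 0.8, P* = 93.8.
A tax on sellers shifts supply up by 5: 97 - 4Q = 89 + 6Q + 5, so Q_t = 0.3. Buyers pay P_b = 95.8; sellers receive P_s = P_b - 5 = 90.8.
Consumer surplus is the triangle under demand above P_b: (1/2)(0.3)(97 - 95.8) = 0.18.

0.18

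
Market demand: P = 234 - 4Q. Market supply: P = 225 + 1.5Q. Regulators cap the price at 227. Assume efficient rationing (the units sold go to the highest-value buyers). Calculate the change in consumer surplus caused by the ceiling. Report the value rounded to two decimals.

Without the control, 234 - 4Q = 225 + 1.5Q so Q* = 1.6364 and P* = 227.4545.
At the ceiling price 227, quantity supplied is (227 - 225)/1.5 = 1.3333; supply is the short side, so Q = 1.3333 trades at P = 227.
CS goes from (1/2)(1.6364)(6.5455) = 5.3554 to 5.7778 (computed as (234 - 227)(1.3333) - (1/2)(4)(1.3333)^2), a change of 0.4224.

0.42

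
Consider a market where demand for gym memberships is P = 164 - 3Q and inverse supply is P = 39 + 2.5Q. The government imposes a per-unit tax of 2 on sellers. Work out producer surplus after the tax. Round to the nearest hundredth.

Without the tax, 164 - 3Q = 39 + 2.5Q so Q* = 22.7273 and P* = 95.8182.
A tax on sellers shifts supply up by 2: 164 - 3Q = 39 + 2.5Q + 2, so Q_t = 22.3636. Buyers pay P_b = 96.9091; sellers receive P_s = P_b - 2 = 94.9091.
PS = (1/2)(Q_t)(P_s - 39) = (1/2)(22.3636)(55.9091) = 625.1653.

625.17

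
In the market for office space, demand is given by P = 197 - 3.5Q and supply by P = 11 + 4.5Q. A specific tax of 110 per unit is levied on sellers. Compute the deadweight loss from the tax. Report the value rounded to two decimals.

756.25

Without the tax, 197 - 3.5Q = 11 + 4.5Q so Q* = 23.25 and P* = 115.625.
A tax on sellers shifts supply up by 110: 197 - 3.5Q = 11 + 4.5Q + 110, so Q_t = 9.5. Buyers pay P_b = 163.75; sellers receive P_s = P_b - 110 = 53.75.
Deadweight loss is the triangle between the curves from Q_t to Q*: (1/2)(23.25 - 9.5)(110) = 756.25.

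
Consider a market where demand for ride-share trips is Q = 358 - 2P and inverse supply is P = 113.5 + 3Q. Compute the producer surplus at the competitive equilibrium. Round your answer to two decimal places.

Rewriting demand in inverse form: P = 179 - 0.5Q.
Set 179 - 0.5Q = 113.5 + 3Q, which gives 65.5 = 3.5Q, so Q* = 18.7143 and P* = 179 - 0.5(18.7143) = 169.6429.
The supply curve's price intercept is 113.5, so PS = (1/2)(Q*)(P* - 113.5) = (1/2)(18.7143)(56.1429) = 525.3367.

525.34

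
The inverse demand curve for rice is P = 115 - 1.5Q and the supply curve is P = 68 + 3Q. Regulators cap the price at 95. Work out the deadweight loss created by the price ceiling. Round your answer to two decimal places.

Without the control, 115 - 1.5Q = 68 + 3Q so Q* = 10.4444 and P* = 99.3333.
At P = 95, sellers supply (95 - 68)/3 = 9 while buyers want more, so the quantity traded is 9 at price 95.
The lost-trades triangle has base Q* - 9 = 1.4444 and height equal to the gap between the curves at Q = 9, which is 101.5 - 95 = 6.5. DWL = (1/2)(1.4444)(6.5) = 4.6944.

4.69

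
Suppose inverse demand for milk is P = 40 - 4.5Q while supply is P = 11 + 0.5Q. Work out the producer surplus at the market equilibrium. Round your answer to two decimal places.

Equilibrium: 40 - 4.5Q = 11 + 0.5Q, so Q* = 5.8 and P* = 13.9.
Producer surplus is the triangle above supply below P*: (1/2)(5.8)(13.9 - 11) = (1/2)(5.8)(2.9) = 8.41.

8.41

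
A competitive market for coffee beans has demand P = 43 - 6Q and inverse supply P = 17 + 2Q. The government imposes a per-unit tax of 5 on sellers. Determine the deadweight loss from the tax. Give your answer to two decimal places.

Without the tax, 43 - 6Q = 17 + 2Q so Q* = 3.25 and P* = 23.5.
With the tax, sellers need 5 more per unit: 43 - 6Q = 17 + 2Q + 5, so Q_t = 2.625. Buyers pay P_b = 27.25; sellers receive P_s = P_b - 5 = 22.25.
Deadweight loss is the triangle between the curves from Q_t to Q*: (1/2)(3.25 - 2.625)(5) = 1.5625.

1.56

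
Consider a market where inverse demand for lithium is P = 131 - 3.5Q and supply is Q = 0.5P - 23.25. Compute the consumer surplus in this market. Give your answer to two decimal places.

Rewriting supply in inverse form: P = 46.5 + 2Q.
Set 131 - 3.5Q = 46.5 + 2Q, which gives 84.5 = 5.5Q, so Q* = 15.3636 and P* = 131 - 3.5(15.3636) = 77.2273.
Consumer surplus is the triangle under demand above P*: (1/2)(15.3636)(131 - 77.2273) = (1/2)(15.3636)(53.7727) = 413.0723.

413.07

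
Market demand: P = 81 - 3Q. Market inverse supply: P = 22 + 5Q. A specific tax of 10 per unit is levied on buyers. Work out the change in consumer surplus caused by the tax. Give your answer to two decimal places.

Without the tax, 81 - 3Q = 22 + 5Q so Q* = 7.375 and P* = 58.875.
With the tax, buyers' net willingness to pay falls by 10: (81 - 10) - 3Q = 22 + 5Q, so Q_t = 6.125. Buyers pay P_b = 62.625; sellers receive P_s = P_b - 10 = 52.625.
CS falls from (1/2)(7.375)(22.125) = 81.5859 to (1/2)(6.125)(18.375) = 56.2734, a change of -25.3125.

-25.31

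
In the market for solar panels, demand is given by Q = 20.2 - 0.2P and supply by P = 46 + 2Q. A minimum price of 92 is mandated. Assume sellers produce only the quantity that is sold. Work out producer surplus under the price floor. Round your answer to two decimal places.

79.56

Rewriting demand in inverse form: P = 101 - 5Q.
Free-market equilibrium: 101 - 5Q = 46 + 2Q gives Q* = 7.8571, P* = 61.7143.
At P = 92, buyers demand (101 - 92)/5 = 1.8 while sellers would supply more, so the quantity traded is 1.8 at price 92.
The supply price at Q = 1.8 is 49.6. PS is the trapezoid between 92 and supply over [0, 1.8]: (1/2)[(92 - 46) + (92 - 49.6)](1.8) = 79.56.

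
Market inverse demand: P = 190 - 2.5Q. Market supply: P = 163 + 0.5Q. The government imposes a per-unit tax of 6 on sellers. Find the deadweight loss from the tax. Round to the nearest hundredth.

6.00

Pre-tax equilibrium: 190 - 2.5Q = 163 + 0.5Q gives Q* = 9, P* = 167.5.
A tax on sellers shifts supply up by 6: 190 - 2.5Q = 163 + 0.5Q + 6, so Q_t = 7. Buyers pay P_b = 172.5; sellers receive P_s = P_b - 6 = 166.5.
Deadweight loss is the triangle between the curves from Q_t to Q*: (1/2)(9 - 7)(6) = 6.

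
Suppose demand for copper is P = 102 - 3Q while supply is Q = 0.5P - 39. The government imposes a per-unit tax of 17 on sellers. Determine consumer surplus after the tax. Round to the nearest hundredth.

2.94

Rewriting supply in inverse form: P = 78 + 2Q.
Pre-tax equilibrium: 102 - 3Q = 78 + 2Q gives Q* = 4.8, P* = 87.6.
A tax on sellers shifts supply up by 17: 102 - 3Q = 78 + 2Q + 17, so Q_t = 1.4. Buyers pay P_b = 97.8; sellers receive P_s = P_b - 17 = 80.8.
Consumer surplus is the triangle under demand above P_b: (1/2)(1.4)(102 - 97.8) = 2.94.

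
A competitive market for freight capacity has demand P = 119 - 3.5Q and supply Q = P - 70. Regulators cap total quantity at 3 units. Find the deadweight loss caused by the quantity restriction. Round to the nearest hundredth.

140.03

Rewriting supply in inverse form: P = 70 + Q.
Without the quota, 119 - 3.5Q = 70 + Q gives Q* = 10.8889.
At Q = 3 the demand price is 119 - 3.5(3) = 108.5 and the supply price is 70 + (3) = 73.
Deadweight loss is the triangle between the curves from 3 to 10.8889: (1/2)(108.5 - 73)(10.8889 - 3) = 140.0278.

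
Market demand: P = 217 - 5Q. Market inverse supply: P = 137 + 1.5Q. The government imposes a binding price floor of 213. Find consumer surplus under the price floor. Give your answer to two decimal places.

Free-market equilibrium: 217 - 5Q = 137 + 1.5Q gives Q* = 12.3077, P* = 155.4615.
At the floor price 213, quantity demanded is (217 - 213)/5 = 0.8; demand is the short side, so Q = 0.8 trades at P = 213.
CS is the triangle under demand above 213: (1/2)(0.8)(217 - 213) = 1.6.

1.60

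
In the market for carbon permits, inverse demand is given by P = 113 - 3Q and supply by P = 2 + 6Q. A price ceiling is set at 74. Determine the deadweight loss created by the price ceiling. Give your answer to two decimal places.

Without the control, 113 - 3Q = 2 + 6Q so Q* = 12.3333 and P* = 76.
At the ceiling price 74, quantity supplied is (74 - 2)/6 = 12; supply is the short side, so Q = 12 trades at P = 74.
The lost-trades triangle has base Q* - 12 = 0.3333 and height equal to the gap between the curves at Q = 12, which is 77 - 74 = 3. DWL = (1/2)(0.3333)(3) = 0.5.

0.50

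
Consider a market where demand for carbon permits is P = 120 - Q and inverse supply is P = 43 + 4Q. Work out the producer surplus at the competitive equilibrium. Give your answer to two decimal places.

Equilibrium: 120 - Q = 43 + 4Q, so Q* = 15.4 and P* = 104.6.
PS is the area between P* and the supply curve from 0 to Q*: (1/2)(15.4)(61.6) = 474.32.

474.32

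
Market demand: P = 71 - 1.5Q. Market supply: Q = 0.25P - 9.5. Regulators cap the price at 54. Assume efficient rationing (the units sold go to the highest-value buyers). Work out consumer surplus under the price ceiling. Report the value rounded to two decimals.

Rewriting supply in inverse form: P = 38 + 4Q.
Without the control, 71 - 1.5Q = 38 + 4Q so Q* = 6 and P* = 62.
At the ceiling price 54, quantity supplied is (54 - 38)/4 = 4; supply is the short side, so Q = 4 trades at P = 54.
The demand price at Q = 4 is 65. CS is the trapezoid between demand and 54 over [0, 4]: (1/2)[(71 - 54) + (65 - 54)](4) = 56.

56.00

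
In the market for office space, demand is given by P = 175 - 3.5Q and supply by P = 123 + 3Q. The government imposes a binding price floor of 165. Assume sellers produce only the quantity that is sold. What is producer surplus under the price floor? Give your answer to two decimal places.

107.76

Without the control, 175 - 3.5Q = 123 + 3Q so Q* = 8 and P* = 147.
At the floor price 165, quantity demanded is (175 - 165)/3.5 = 2.8571; demand is the short side, so Q = 2.8571 trades at P = 165.
The supply price at Q = 2.8571 is 131.5714. PS is the trapezoid between 165 and supply over [0, 2.8571]: (1/2)[(165 - 123) + (165 - 131.5714)](2.8571) = 107.7551.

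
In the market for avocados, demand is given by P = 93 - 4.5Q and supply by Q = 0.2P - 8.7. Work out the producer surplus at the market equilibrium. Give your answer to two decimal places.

Rewriting supply in inverse form: P = 43.5 + 5Q.
Set 93 - 4.5Q = 43.5 + 5Q, which gives 49.5 = 9.5Q, so Q* = 5.2105 and P* = 93 - 4.5(5.2105) = 69.5526.
PS is the area between P* and the supply curve from 0 to Q*: (1/2)(5.2105)(26.0526) = 67.874.

67.87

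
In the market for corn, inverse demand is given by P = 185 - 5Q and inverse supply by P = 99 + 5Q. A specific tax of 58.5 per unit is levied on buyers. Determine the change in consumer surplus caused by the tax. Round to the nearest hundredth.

-165.99

Pre-tax equilibrium: 185 - 5Q = 99 + 5Q gives Q* = 8.6, P* = 142.
With the tax, buyers' net willingness to pay falls by 58.5: (185 - 58.5) - 5Q = 99 + 5Q, so Q_t = 2.75. Buyers pay P_b = 171.25; sellers receive P_s = P_b - 58.5 = 112.75.
Consumers lose the trapezoid between P* and P_b out to Q_t plus the triangle from Q_t to Q*: change in CS = 18.9062 - 184.9 = -165.9938.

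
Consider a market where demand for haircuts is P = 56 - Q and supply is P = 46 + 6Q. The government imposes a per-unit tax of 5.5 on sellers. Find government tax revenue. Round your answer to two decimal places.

Pre-tax equilibrium: 56 - Q = 46 + 6Q gives Q* = 1.4286, P* = 54.5714.
With the tax, sellers need 5.5 more per unit: 56 - Q = 46 + 6Q + 5.5, so Q_t = 0.6429. Buyers pay P_b = 55.3571; sellers receive P_s = P_b - 5.5 = 49.8571.
Tax revenue = t x Q_t = 5.5 x 0.6429 = 3.5357.

3.54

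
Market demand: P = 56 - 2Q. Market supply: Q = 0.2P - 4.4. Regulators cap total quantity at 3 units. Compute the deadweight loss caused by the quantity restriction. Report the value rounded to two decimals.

12.07

Rewriting supply in inverse form: P = 22 + 5Q.
Unrestricted equilibrium: Q* = (56 - 22)/(2 + 5) = 4.8571.
At Q = 3 the demand price is 56 - 2(3) = 50 and the supply price is 22 + 5(3) = 37.
Deadweight loss is the triangle between the curves from 3 to 4.8571: (1/2)(50 - 37)(4.8571 - 3) = 12.0714.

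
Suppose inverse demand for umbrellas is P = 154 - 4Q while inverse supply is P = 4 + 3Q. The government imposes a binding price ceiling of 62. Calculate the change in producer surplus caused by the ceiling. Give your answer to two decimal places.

Free-market equilibrium: 154 - 4Q = 4 + 3Q gives Q* = 21.4286, P* = 68.2857.
At the ceiling price 62, quantity supplied is (62 - 4)/3 = 19.3333; supply is the short side, so Q = 19.3333 trades at P = 62.
PS goes from (1/2)(21.4286)(64.2857) = 688.7755 to 560.6667 (computed as (62 - 4)(19.3333) - (1/2)(3)(19.3333)^2), a change of -128.1088.

-128.11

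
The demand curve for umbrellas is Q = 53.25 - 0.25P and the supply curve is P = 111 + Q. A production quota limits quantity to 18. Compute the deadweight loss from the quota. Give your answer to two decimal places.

Rewriting demand in inverse form: P = 213 - 4Q.
Without the quota, 213 - 4Q = 111 + Q gives Q* = 20.4.
At Q = 18 the demand price is 213 - 4(18) = 141 and the supply price is 111 + (18) = 129.
Deadweight loss is the triangle between the curves from 18 to 20.4: (1/2)(141 - 129)(20.4 - 18) = 14.4.

14.40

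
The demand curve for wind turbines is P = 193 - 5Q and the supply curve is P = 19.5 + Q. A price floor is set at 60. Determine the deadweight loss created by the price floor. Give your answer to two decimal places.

16.10

Free-market equilibrium: 193 - 5Q = 19.5 + Q gives Q* = 28.9167, P* = 48.4167.
At P = 60, buyers demand (193 - 60)/5 = 26.6 while sellers would supply more, so the quantity traded is 26.6 at price 60.
At Q = 26.6 the demand price is 60 and the supply price is 46.1. Deadweight loss is the triangle between the curves from 26.6 to 28.9167: (1/2)(60 - 46.1)(28.9167 - 26.6) = 16.1008.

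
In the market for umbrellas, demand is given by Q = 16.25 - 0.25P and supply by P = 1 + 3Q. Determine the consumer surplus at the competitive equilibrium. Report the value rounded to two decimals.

Rewriting demand in inverse form: P = 65 - 4Q.
Equilibrium: 65 - 4Q = 1 + 3Q, so Q* = 9.1429 and P* = 28.4286.
CS is the area between the demand curve and P* from 0 to Q*: (1/2)(9.1429)(36.5714) = 167.1837.

167.18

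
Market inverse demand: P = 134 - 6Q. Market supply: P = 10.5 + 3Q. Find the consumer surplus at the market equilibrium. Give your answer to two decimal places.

Setting demand equal to supply, 123.5 = 9Q, so Q* = 13.7222 and P* = 51.6667.
The demand choke price is 134, so CS = (1/2)(Q*)(134 - P*) = (1/2)(13.7222)(82.3333) = 564.8981.

564.90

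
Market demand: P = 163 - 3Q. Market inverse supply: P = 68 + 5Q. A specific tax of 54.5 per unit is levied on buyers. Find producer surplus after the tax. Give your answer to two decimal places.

64.07

Without the tax, 163 - 3Q = 68 + 5Q so Q* = 11.875 and P* = 127.375.
A tax on buyers shifts demand down by 54.5: (163 - 54.5) - 3Q = 68 + 5Q, so Q_t = 5.0625. Buyers pay P_b = 147.8125; sellers receive P_s = P_b - 54.5 = 93.3125.
PS = (1/2)(Q_t)(P_s - 68) = (1/2)(5.0625)(25.3125) = 64.0723.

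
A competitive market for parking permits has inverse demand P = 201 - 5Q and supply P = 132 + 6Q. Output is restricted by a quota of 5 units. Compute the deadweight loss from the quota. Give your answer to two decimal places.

Unrestricted equilibrium: Q* = (201 - 132)/(5 + 6) = 6.2727.
At Q = 5 the demand price is 201 - 5(5) = 176 and the supply price is 132 + 6(5) = 162.
DWL = (1/2)(gap between curves at 5) x (Q* - 5) = (1/2)(14)(1.2727) = 8.9091.

8.91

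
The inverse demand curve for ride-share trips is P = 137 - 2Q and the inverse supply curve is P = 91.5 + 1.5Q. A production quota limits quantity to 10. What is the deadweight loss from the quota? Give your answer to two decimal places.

15.75

Without the quota, 137 - 2Q = 91.5 + 1.5Q gives Q* = 13.
At Q = 10 the demand price is 137 - 2(10) = 117 and the supply price is 91.5 + 1.5(10) = 106.5.
DWL = (1/2)(gap between curves at 10) x (Q* - 10) = (1/2)(10.5)(3) = 15.75.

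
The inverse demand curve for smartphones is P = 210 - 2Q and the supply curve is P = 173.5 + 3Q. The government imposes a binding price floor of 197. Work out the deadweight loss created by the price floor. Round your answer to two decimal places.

1.60

Free-market equilibrium: 210 - 2Q = 173.5 + 3Q gives Q* = 7.3, P* = 195.4.
At the floor price 197, quantity demanded is (210 - 197)/2 = 6.5; demand is the short side, so Q = 6.5 trades at P = 197.
At Q = 6.5 the demand price is 197 and the supply price is 193. Deadweight loss is the triangle between the curves from 6.5 to 7.3: (1/2)(197 - 193)(7.3 - 6.5) = 1.6.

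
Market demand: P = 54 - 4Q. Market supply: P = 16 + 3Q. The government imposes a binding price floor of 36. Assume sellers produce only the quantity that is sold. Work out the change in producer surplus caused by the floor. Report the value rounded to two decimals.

15.42

Without the control, 54 - 4Q = 16 + 3Q so Q* = 5.4286 and P* = 32.2857.
At P = 36, buyers demand (54 - 36)/4 = 4.5 while sellers would supply more, so the quantity traded is 4.5 at price 36.
PS goes from (1/2)(5.4286)(16.2857) = 44.2041 to 59.625 (computed as (36 - 16)(4.5) - (1/2)(3)(4.5)^2), a change of 15.4209.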